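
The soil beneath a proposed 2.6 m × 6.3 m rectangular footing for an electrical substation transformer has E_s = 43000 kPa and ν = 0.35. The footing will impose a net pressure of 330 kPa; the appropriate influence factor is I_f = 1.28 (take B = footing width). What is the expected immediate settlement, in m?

Immediate (elastic) settlement: S_e = q·B·(1−ν²)/E_s · I_f.
S_e = 330 × 2.6 × (1 − 0.35²) / 43000 × 1.28
    = 330 × 2.6 × 0.8775 / 43000 × 1.28
    = 0.02241 m

S_e ≈ 0.0224 m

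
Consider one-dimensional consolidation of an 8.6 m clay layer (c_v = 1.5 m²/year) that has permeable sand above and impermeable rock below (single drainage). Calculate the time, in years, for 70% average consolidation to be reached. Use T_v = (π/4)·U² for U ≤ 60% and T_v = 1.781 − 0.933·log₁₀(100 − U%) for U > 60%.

t ≈ 19.9 years

Drainage path length: H_d = H = 8.6 m (single drainage).
U > 60%: T_v = 1.781 − 0.933·log₁₀(100 − 70) = 0.40285.
t = T_v·H_d²/c_v = 0.40285×8.6²/1.5 = 19.86 years.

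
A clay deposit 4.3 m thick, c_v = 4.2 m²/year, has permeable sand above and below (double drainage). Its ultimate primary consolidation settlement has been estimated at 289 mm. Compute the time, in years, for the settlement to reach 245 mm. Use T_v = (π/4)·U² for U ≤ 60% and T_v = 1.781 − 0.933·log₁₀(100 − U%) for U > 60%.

t ≈ 0.746 years

Drainage path length: H_d = H/2 = 2.15 m (double drainage).
U = S(t)/S_ult = 245/289 = 0.8478.
U > 60%: T_v = 1.781 − 0.933·log₁₀(100 − 84.775) = 0.67768.
t = T_v·H_d²/c_v = 0.67768×2.15²/4.2 = 0.7459 years.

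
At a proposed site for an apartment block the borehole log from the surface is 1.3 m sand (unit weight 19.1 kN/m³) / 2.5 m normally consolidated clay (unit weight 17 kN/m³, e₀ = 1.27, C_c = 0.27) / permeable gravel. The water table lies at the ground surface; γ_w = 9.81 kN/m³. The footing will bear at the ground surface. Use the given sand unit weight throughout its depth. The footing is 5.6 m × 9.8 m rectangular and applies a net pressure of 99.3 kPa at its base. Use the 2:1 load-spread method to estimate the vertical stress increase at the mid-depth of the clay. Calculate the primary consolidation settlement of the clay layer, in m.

S_c ≈ 0.164 m

Mid-depth of clay below the ground surface: z = 1.3 + 2.5/2 = 2.55 m.
Total vertical stress at mid-clay: σ_v = 19.1×1.3 + 17×1.25 = 46.08 kPa.
Pore pressure: u = 9.81×(2.55 − 0) = 25.015 kPa.
Initial effective stress: σ'_0 = σ_v − u = 46.08 − 25.015 = 21.065 kPa.
Stress increase at mid-clay by the 2:1 spreading method:
Δσ = qBL/((B+z)(L+z)) = 99.3×5.6×9.8/((5.6+2.55)(9.8+2.55)) = 54.143 kPa
Final effective stress: σ'_f = σ'_0 + Δσ = 21.065 + 54.143 = 75.208 kPa.
Normally consolidated clay, so the full stress increment lies on the virgin compression line:
S_c = C_c·H/(1+e₀)·log₁₀(σ'_f/σ'_0) = 0.27×2.5/(1+1.27)×log₁₀(75.208/21.065)
    = 0.29736 × 0.5527 = 0.1644 m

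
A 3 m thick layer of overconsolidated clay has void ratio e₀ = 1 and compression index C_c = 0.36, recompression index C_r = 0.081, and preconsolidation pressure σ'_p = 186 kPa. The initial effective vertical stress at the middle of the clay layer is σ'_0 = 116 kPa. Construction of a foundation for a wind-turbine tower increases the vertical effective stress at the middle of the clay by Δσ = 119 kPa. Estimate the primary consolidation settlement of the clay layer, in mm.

S_c ≈ 79.8 mm

Final effective stress: σ'_f = 116 + 119 = 235 kPa.
σ'_f = 235 > σ'_p = 186 kPa, so the stress path crosses the preconsolidation pressure — recompression up to σ'_p, then virgin compression beyond:
S_c = H/(1+e₀)·[C_r·log₁₀(σ'_p/σ'_0) + C_c·log₁₀(σ'_f/σ'_p)]
    = 3/2 × [0.081×log₁₀(186/116) + 0.36×log₁₀(235/186)]
    = 1.5 × [0.016609 + 0.03656] = 0.07975 m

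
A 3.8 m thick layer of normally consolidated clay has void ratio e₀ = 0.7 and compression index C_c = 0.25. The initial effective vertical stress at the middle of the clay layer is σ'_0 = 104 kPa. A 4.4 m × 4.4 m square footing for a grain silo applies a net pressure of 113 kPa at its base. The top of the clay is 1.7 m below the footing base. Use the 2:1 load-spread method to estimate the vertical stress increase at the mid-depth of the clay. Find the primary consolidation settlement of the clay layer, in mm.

S_c ≈ 69 mm

Mid-depth of clay below the footing base: z = 1.7 + 3.8/2 = 3.6 m.
Stress increase at mid-clay by the 2:1 spreading method:
Δσ = qBL/((B+z)(L+z)) = 113×4.4×4.4/((4.4+3.6)(4.4+3.6)) = 34.183 kPa
Final effective stress: σ'_f = σ'_0 + Δσ = 104 + 34.183 = 138.18 kPa.
Normally consolidated clay, so the full stress increment lies on the virgin compression line:
S_c = C_c·H/(1+e₀)·log₁₀(σ'_f/σ'_0) = 0.25×3.8/(1+0.7)×log₁₀(138.18/104)
    = 0.55882 × 0.12341 = 0.06896 m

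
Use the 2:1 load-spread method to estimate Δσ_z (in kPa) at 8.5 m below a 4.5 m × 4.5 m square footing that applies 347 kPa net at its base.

Δσ_z ≈ 41.6 kPa

By the 2:1 method the load spreads at 1 horizontal : 2 vertical, so at depth z the loaded area has grown by z in each plan dimension:
Δσ = qBL/((B+z)(L+z)) = 347×4.5×4.5/((4.5+8.5)(4.5+8.5)) = 41.578 kPa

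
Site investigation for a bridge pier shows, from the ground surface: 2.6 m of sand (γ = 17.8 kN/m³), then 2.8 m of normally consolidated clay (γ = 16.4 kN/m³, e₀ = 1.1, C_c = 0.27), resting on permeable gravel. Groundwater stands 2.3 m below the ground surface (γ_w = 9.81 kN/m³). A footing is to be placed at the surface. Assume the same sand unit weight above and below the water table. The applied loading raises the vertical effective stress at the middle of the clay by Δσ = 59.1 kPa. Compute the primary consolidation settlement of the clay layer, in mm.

S_c ≈ 118 mm

Mid-depth of clay below the ground surface: z = 2.6 + 2.8/2 = 4 m.
Total vertical stress at mid-clay: σ_v = 17.8×2.6 + 16.4×1.4 = 69.24 kPa.
Pore pressure: u = 9.81×(4 − 2.3) = 16.677 kPa.
Initial effective stress: σ'_0 = σ_v − u = 69.24 − 16.677 = 52.563 kPa.
Final effective stress: σ'_f = σ'_0 + Δσ = 52.563 + 59.1 = 111.66 kPa.
Normally consolidated clay, so the full stress increment lies on the virgin compression line:
S_c = C_c·H/(1+e₀)·log₁₀(σ'_f/σ'_0) = 0.27×2.8/(1+1.1)×log₁₀(111.66/52.563)
    = 0.36 × 0.32722 = 0.1178 m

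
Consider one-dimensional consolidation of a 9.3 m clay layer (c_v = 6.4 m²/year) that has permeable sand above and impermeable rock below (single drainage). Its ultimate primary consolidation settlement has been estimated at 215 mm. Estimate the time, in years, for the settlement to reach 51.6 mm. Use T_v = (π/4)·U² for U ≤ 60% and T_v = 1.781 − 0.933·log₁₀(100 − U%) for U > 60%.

Drainage path length: H_d = H = 9.3 m (single drainage).
U = S(t)/S_ult = 51.6/215 = 0.24.
U ≤ 60%: T_v = (π/4)·U² = (π/4)×0.24² = 0.045239.
t = T_v·H_d²/c_v = 0.045239×9.3²/6.4 = 0.6114 years.

t ≈ 0.611 years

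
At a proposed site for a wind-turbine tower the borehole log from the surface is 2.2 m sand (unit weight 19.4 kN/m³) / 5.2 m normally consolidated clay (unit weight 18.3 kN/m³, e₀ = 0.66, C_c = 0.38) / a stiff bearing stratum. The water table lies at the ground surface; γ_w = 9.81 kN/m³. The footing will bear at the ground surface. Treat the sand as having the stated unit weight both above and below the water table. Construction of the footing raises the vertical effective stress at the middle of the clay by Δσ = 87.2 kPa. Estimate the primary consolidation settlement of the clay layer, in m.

Mid-depth of clay below the ground surface: z = 2.2 + 5.2/2 = 4.8 m.
Total vertical stress at mid-clay: σ_v = 19.4×2.2 + 18.3×2.6 = 90.26 kPa.
Pore pressure: u = 9.81×(4.8 − 0) = 47.088 kPa.
Initial effective stress: σ'_0 = σ_v − u = 90.26 − 47.088 = 43.172 kPa.
Final effective stress: σ'_f = σ'_0 + Δσ = 43.172 + 87.2 = 130.37 kPa.
Normally consolidated clay, so the full stress increment lies on the virgin compression line:
S_c = C_c·H/(1+e₀)·log₁₀(σ'_f/σ'_0) = 0.38×5.2/(1+0.66)×log₁₀(130.37/43.172)
    = 1.1904 × 0.47998 = 0.5714 m

S_c ≈ 0.571 m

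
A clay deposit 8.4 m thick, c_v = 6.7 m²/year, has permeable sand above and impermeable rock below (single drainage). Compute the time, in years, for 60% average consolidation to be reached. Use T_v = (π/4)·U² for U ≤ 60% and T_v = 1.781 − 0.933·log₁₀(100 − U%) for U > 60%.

t ≈ 2.98 years

Drainage path length: H_d = H = 8.4 m (single drainage).
U ≤ 60%: T_v = (π/4)·U² = (π/4)×0.6² = 0.28274.
t = T_v·H_d²/c_v = 0.28274×8.4²/6.7 = 2.978 years.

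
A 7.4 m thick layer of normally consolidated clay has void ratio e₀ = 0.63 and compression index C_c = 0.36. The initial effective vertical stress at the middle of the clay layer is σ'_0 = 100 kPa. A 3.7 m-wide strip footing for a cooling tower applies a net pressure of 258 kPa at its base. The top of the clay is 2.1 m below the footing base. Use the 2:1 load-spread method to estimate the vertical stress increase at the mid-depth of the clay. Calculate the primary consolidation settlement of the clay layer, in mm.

S_c ≈ 494 mm

Mid-depth of clay below the footing base: z = 2.1 + 7.4/2 = 5.8 m.
Stress increase at mid-clay by the 2:1 spreading method:
Δσ = qB/(B+z) = 258×3.7/(3.7+5.8) = 100.48 kPa
Final effective stress: σ'_f = σ'_0 + Δσ = 100 + 100.48 = 200.48 kPa.
Normally consolidated clay, so the full stress increment lies on the virgin compression line:
S_c = C_c·H/(1+e₀)·log₁₀(σ'_f/σ'_0) = 0.36×7.4/(1+0.63)×log₁₀(200.48/100)
    = 1.6344 × 0.30207 = 0.4937 m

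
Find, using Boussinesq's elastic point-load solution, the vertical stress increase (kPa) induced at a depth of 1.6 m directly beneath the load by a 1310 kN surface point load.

Boussinesq vertical stress below a point load on an elastic half-space:
Δσ_z = 3P/(2πz²) · [1 + (r/z)²]^(−5/2)
r/z = 0/1.6 = 0; [1+(r/z)²]^(−5/2) = 1.
Δσ_z = 3×1310/(2π×1.6²) × 1 = 244.33 × 1 = 244.3 kPa

Δσ_z ≈ 244 kPa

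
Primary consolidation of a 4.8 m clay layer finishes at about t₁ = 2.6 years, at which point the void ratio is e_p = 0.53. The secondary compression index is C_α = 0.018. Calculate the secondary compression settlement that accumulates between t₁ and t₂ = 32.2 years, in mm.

Secondary compression: S_s = C_α·H/(1+e_p)·log₁₀(t₂/t₁)
S_s = 0.018×4.8/(1+0.53)×log₁₀(32.2/2.6)
    = 0.05647 × 1.093 = 0.06172 m

S_s ≈ 61.7 mm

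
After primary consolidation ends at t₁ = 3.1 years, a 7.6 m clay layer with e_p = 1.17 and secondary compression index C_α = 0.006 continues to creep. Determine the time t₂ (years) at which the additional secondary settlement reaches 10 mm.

t₂ ≈ 9.27 years

S_s = C_α·H/(1+e_p)·log₁₀(t₂/t₁) ⇒ log₁₀(t₂/t₁) = S_s·(1+e_p)/(C_α·H).
log₁₀(t₂/t₁) = 0.01 × (1+1.17) / (0.006×7.6) = 0.4759
t₂ = t₁ × 10^0.4759 = 3.1 × 2.991 = 9.273 years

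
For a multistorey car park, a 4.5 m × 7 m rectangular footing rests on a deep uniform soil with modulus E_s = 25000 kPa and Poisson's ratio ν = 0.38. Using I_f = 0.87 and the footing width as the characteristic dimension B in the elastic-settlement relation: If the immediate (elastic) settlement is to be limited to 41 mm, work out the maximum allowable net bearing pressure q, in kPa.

q ≈ 306 kPa

S_e = q·B·(1−ν²)/E_s · I_f  ⇒  q = S_e·E_s / (B·(1−ν²)·I_f).
q = 0.041 × 25000 / (4.5 × 0.8556 × 0.87) = 306 kPa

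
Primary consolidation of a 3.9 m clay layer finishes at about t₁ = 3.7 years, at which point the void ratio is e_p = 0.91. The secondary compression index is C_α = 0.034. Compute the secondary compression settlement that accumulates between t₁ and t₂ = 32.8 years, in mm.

Secondary compression: S_s = C_α·H/(1+e_p)·log₁₀(t₂/t₁)
S_s = 0.034×3.9/(1+0.91)×log₁₀(32.8/3.7)
    = 0.06942 × 0.9477 = 0.06579 m

S_s ≈ 65.8 mm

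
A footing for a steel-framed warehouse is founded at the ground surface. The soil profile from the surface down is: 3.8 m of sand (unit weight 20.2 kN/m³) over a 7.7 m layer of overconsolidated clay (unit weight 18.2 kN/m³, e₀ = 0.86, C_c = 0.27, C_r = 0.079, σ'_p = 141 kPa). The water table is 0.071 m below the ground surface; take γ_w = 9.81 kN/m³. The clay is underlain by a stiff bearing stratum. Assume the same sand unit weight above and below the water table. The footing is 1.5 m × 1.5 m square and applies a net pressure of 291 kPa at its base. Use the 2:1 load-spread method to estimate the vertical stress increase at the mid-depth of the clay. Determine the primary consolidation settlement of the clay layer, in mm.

Mid-depth of clay below the ground surface: z = 3.8 + 7.7/2 = 7.65 m.
Total vertical stress at mid-clay: σ_v = 20.2×3.8 + 18.2×3.85 = 146.83 kPa.
Pore pressure: u = 9.81×(7.65 − 0.071) = 74.35 kPa.
Initial effective stress: σ'_0 = σ_v − u = 146.83 − 74.35 = 72.48 kPa.
Stress increase at mid-clay by the 2:1 spreading method:
Δσ = qBL/((B+z)(L+z)) = 291×1.5×1.5/((1.5+7.65)(1.5+7.65)) = 7.8205 kPa
Final effective stress: σ'_f = 72.48 + 7.8205 = 80.3 kPa.
σ'_f = 80.3 ≤ σ'_p = 141 kPa, so the clay remains overconsolidated and only the recompression index applies:
S_c = C_r·H/(1+e₀)·log₁₀(σ'_f/σ'_0) = 0.079×7.7/1.86×log₁₀(80.3/72.48)
    = 0.32704 × 0.044497 = 0.01455 m

S_c ≈ 14.6 mm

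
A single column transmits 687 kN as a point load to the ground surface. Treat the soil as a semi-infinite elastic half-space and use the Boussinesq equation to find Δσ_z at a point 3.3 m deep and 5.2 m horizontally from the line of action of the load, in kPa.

Boussinesq vertical stress below a point load on an elastic half-space:
Δσ_z = 3P/(2πz²) · [1 + (r/z)²]^(−5/2)
r/z = 5.2/3.3 = 1.5758; [1+(r/z)²]^(−5/2) = 0.044168.
Δσ_z = 3×687/(2π×3.3²) × 0.044168 = 30.121 × 0.044168 = 1.33 kPa

Δσ_z ≈ 1.33 kPa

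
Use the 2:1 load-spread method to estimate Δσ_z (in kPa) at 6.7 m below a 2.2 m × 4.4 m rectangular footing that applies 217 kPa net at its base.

Δσ_z ≈ 21.3 kPa

By the 2:1 method the load spreads at 1 horizontal : 2 vertical, so at depth z the loaded area has grown by z in each plan dimension:
Δσ = qBL/((B+z)(L+z)) = 217×2.2×4.4/((2.2+6.7)(4.4+6.7)) = 21.263 kPa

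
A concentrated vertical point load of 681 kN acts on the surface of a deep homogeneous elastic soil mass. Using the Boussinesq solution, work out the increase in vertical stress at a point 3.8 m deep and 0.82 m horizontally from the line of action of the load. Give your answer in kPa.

Δσ_z ≈ 20.1 kPa

Boussinesq vertical stress below a point load on an elastic half-space:
Δσ_z = 3P/(2πz²) · [1 + (r/z)²]^(−5/2)
r/z = 0.82/3.8 = 0.21579; [1+(r/z)²]^(−5/2) = 0.89245.
Δσ_z = 3×681/(2π×3.8²) × 0.89245 = 22.518 × 0.89245 = 20.1 kPa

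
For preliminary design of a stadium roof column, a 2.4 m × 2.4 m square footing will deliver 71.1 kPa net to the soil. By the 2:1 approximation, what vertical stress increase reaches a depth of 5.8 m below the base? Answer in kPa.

By the 2:1 method the load spreads at 1 horizontal : 2 vertical, so at depth z the loaded area has grown by z in each plan dimension:
Δσ = qBL/((B+z)(L+z)) = 71.1×2.4×2.4/((2.4+5.8)(2.4+5.8)) = 6.0907 kPa

Δσ_z ≈ 6.09 kPa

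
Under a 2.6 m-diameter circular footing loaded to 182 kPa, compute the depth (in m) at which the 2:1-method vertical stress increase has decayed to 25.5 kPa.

z ≈ 4.35 m

2:1 spreading — at depth z the loaded area has grown by z in each plan dimension:
qD²/(D+z)² = Δσ_z ⇒ z = D(√(q/Δσ_z) − 1) = 2.6×(√(182/25.5) − 1) = 4.346 m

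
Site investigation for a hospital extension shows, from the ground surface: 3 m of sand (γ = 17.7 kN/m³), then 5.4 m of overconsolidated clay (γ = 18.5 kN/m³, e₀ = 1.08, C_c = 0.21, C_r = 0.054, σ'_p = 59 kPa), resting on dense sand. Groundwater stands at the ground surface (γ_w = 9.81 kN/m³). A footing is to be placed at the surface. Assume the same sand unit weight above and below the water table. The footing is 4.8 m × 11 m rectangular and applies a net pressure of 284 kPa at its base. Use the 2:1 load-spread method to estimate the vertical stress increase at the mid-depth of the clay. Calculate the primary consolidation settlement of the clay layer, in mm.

Mid-depth of clay below the ground surface: z = 3 + 5.4/2 = 5.7 m.
Total vertical stress at mid-clay: σ_v = 17.7×3 + 18.5×2.7 = 103.05 kPa.
Pore pressure: u = 9.81×(5.7 − 0) = 55.917 kPa.
Initial effective stress: σ'_0 = σ_v − u = 103.05 − 55.917 = 47.133 kPa.
Stress increase at mid-clay by the 2:1 spreading method:
Δσ = qBL/((B+z)(L+z)) = 284×4.8×11/((4.8+5.7)(11+5.7)) = 85.516 kPa
Final effective stress: σ'_f = 47.133 + 85.516 = 132.65 kPa.
σ'_f = 132.65 > σ'_p = 59 kPa, so the stress path crosses the preconsolidation pressure — recompression up to σ'_p, then virgin compression beyond:
S_c = H/(1+e₀)·[C_r·log₁₀(σ'_p/σ'_0) + C_c·log₁₀(σ'_f/σ'_p)]
    = 5.4/2.08 × [0.054×log₁₀(59/47.133) + 0.21×log₁₀(132.65/59)]
    = 2.5962 × [0.0052665 + 0.07389] = 0.2055 m

S_c ≈ 206 mm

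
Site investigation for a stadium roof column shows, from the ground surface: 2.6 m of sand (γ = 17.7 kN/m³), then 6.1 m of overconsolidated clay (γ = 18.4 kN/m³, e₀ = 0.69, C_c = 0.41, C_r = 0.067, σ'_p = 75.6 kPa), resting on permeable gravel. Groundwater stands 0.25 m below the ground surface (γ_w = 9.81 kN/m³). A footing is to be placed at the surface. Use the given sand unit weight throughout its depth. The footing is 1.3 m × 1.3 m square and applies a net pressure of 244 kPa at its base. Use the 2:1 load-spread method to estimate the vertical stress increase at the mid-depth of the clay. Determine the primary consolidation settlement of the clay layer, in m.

Mid-depth of clay below the ground surface: z = 2.6 + 6.1/2 = 5.65 m.
Total vertical stress at mid-clay: σ_v = 17.7×2.6 + 18.4×3.05 = 102.14 kPa.
Pore pressure: u = 9.81×(5.65 − 0.25) = 52.974 kPa.
Initial effective stress: σ'_0 = σ_v − u = 102.14 − 52.974 = 49.166 kPa.
Stress increase at mid-clay by the 2:1 spreading method:
Δσ = qBL/((B+z)(L+z)) = 244×1.3×1.3/((1.3+5.65)(1.3+5.65)) = 8.537 kPa
Final effective stress: σ'_f = 49.166 + 8.537 = 57.703 kPa.
σ'_f = 57.703 ≤ σ'_p = 75.6 kPa, so the clay remains overconsolidated and only the recompression index applies:
S_c = C_r·H/(1+e₀)·log₁₀(σ'_f/σ'_0) = 0.067×6.1/1.69×log₁₀(57.703/49.166)
    = 0.24184 × 0.069534 = 0.01682 m

S_c ≈ 0.0168 m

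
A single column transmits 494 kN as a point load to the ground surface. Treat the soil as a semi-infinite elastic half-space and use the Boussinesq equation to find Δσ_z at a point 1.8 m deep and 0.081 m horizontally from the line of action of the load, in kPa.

Boussinesq vertical stress below a point load on an elastic half-space:
Δσ_z = 3P/(2πz²) · [1 + (r/z)²]^(−5/2)
r/z = 0.081/1.8 = 0.045; [1+(r/z)²]^(−5/2) = 0.99496.
Δσ_z = 3×494/(2π×1.8²) × 0.99496 = 72.799 × 0.99496 = 72.43 kPa

Δσ_z ≈ 72.4 kPa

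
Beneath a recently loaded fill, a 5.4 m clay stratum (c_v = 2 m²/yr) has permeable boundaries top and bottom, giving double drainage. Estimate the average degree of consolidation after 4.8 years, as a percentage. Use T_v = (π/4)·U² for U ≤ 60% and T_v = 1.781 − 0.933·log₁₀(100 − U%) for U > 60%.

Drainage path length: H_d = H/2 = 2.7 m (double drainage).
T_v = c_v·t/H_d² = 2×4.8/2.7² = 1.3169.
T_v = 1.3169 corresponds to the U > 60% branch:
U = 1 − 10^((1.781 − T_v)/0.933)/100 = 0.9686

U ≈ 96.9 %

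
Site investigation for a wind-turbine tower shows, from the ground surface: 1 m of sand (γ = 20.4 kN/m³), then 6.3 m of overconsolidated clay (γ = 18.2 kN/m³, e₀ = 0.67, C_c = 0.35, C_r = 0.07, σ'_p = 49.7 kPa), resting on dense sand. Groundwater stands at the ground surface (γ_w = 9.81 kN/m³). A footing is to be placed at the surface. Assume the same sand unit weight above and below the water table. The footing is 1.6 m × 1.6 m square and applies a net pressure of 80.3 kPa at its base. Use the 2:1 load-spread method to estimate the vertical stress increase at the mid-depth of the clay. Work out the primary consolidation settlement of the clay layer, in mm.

S_c ≈ 17.8 mm

Mid-depth of clay below the ground surface: z = 1 + 6.3/2 = 4.15 m.
Total vertical stress at mid-clay: σ_v = 20.4×1 + 18.2×3.15 = 77.73 kPa.
Pore pressure: u = 9.81×(4.15 − 0) = 40.712 kPa.
Initial effective stress: σ'_0 = σ_v − u = 77.73 − 40.712 = 37.018 kPa.
Stress increase at mid-clay by the 2:1 spreading method:
Δσ = qBL/((B+z)(L+z)) = 80.3×1.6×1.6/((1.6+4.15)(1.6+4.15)) = 6.2176 kPa
Final effective stress: σ'_f = 37.018 + 6.2176 = 43.236 kPa.
σ'_f = 43.236 ≤ σ'_p = 49.7 kPa, so the clay remains overconsolidated and only the recompression index applies:
S_c = C_r·H/(1+e₀)·log₁₀(σ'_f/σ'_0) = 0.07×6.3/1.67×log₁₀(43.236/37.018)
    = 0.26408 × 0.067433 = 0.01781 m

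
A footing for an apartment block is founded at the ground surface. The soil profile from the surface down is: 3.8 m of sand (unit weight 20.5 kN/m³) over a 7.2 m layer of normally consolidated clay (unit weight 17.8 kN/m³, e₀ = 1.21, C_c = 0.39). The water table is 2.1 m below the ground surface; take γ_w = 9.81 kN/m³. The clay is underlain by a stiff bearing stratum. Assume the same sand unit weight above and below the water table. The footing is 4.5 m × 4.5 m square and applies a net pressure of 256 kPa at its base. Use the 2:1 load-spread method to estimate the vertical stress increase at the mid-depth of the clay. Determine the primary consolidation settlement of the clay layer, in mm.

Mid-depth of clay below the ground surface: z = 3.8 + 7.2/2 = 7.4 m.
Total vertical stress at mid-clay: σ_v = 20.5×3.8 + 17.8×3.6 = 141.98 kPa.
Pore pressure: u = 9.81×(7.4 − 2.1) = 51.993 kPa.
Initial effective stress: σ'_0 = σ_v − u = 141.98 − 51.993 = 89.987 kPa.
Stress increase at mid-clay by the 2:1 spreading method:
Δσ = qBL/((B+z)(L+z)) = 256×4.5×4.5/((4.5+7.4)(4.5+7.4)) = 36.608 kPa
Final effective stress: σ'_f = σ'_0 + Δσ = 89.987 + 36.608 = 126.59 kPa.
Normally consolidated clay, so the full stress increment lies on the virgin compression line:
S_c = C_c·H/(1+e₀)·log₁₀(σ'_f/σ'_0) = 0.39×7.2/(1+1.21)×log₁₀(126.59/89.987)
    = 1.2706 × 0.14822 = 0.1883 m

S_c ≈ 188 mm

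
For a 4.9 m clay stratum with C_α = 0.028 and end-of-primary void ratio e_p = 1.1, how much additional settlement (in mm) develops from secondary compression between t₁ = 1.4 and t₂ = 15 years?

S_s ≈ 67.3 mm

Secondary compression: S_s = C_α·H/(1+e_p)·log₁₀(t₂/t₁)
S_s = 0.028×4.9/(1+1.1)×log₁₀(15/1.4)
    = 0.06533 × 1.03 = 0.06729 m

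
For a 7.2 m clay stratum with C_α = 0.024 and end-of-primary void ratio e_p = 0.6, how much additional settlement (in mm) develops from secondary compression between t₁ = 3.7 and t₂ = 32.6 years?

Secondary compression: S_s = C_α·H/(1+e_p)·log₁₀(t₂/t₁)
S_s = 0.024×7.2/(1+0.6)×log₁₀(32.6/3.7)
    = 0.108 × 0.945 = 0.1021 m

S_s ≈ 102 mm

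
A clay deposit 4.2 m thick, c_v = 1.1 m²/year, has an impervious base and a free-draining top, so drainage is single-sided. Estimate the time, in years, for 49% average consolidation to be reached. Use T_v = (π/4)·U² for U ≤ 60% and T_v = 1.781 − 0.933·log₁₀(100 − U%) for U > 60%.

t ≈ 3.02 years

Drainage path length: H_d = H = 4.2 m (single drainage).
U ≤ 60%: T_v = (π/4)·U² = (π/4)×0.49² = 0.18857.
t = T_v·H_d²/c_v = 0.18857×4.2²/1.1 = 3.024 years.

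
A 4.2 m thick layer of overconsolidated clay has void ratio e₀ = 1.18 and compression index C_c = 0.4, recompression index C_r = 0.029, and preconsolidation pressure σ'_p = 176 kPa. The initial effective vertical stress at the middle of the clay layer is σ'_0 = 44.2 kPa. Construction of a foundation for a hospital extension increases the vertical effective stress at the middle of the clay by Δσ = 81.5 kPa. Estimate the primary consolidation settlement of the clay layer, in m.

S_c ≈ 0.0254 m

Final effective stress: σ'_f = 44.2 + 81.5 = 125.7 kPa.
σ'_f = 125.7 ≤ σ'_p = 176 kPa, so the clay remains overconsolidated and only the recompression index applies:
S_c = C_r·H/(1+e₀)·log₁₀(σ'_f/σ'_0) = 0.029×4.2/2.18×log₁₀(125.7/44.2)
    = 0.055871 × 0.45391 = 0.02536 m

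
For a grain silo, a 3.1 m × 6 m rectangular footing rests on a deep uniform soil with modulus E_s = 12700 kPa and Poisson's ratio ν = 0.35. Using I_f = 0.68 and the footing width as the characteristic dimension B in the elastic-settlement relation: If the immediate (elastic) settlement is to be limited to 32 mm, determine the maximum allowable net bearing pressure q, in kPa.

q ≈ 220 kPa

S_e = q·B·(1−ν²)/E_s · I_f  ⇒  q = S_e·E_s / (B·(1−ν²)·I_f).
q = 0.032 × 12700 / (3.1 × 0.8775 × 0.68) = 219.7 kPa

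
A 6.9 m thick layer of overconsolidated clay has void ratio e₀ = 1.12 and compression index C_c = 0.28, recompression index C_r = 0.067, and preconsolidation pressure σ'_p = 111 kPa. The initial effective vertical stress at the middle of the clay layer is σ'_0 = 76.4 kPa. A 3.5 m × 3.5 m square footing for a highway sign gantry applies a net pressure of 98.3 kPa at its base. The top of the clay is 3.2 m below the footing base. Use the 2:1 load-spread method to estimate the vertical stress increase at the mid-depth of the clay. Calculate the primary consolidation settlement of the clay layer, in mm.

Mid-depth of clay below the footing base: z = 3.2 + 6.9/2 = 6.65 m.
Stress increase at mid-clay by the 2:1 spreading method:
Δσ = qBL/((B+z)(L+z)) = 98.3×3.5×3.5/((3.5+6.65)(3.5+6.65)) = 11.688 kPa
Final effective stress: σ'_f = 76.4 + 11.688 = 88.088 kPa.
σ'_f = 88.088 ≤ σ'_p = 111 kPa, so the clay remains overconsolidated and only the recompression index applies:
S_c = C_r·H/(1+e₀)·log₁₀(σ'_f/σ'_0) = 0.067×6.9/2.12×log₁₀(88.088/76.4)
    = 0.21806 × 0.061823 = 0.01348 m

S_c ≈ 13.5 mm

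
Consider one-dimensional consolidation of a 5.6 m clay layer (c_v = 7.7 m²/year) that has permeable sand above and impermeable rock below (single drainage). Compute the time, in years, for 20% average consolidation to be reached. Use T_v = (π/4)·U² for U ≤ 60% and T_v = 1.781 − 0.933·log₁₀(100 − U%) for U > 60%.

Drainage path length: H_d = H = 5.6 m (single drainage).
U ≤ 60%: T_v = (π/4)·U² = (π/4)×0.2² = 0.031416.
t = T_v·H_d²/c_v = 0.031416×5.6²/7.7 = 0.1279 years.

t ≈ 0.128 years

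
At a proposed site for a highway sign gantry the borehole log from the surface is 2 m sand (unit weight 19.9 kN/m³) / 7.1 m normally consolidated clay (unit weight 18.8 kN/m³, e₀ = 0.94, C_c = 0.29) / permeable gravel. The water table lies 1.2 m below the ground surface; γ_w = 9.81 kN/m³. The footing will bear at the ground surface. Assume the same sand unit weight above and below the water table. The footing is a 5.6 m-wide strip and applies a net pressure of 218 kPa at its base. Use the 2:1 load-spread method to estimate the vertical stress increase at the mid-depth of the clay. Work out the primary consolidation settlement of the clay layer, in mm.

S_c ≈ 460 mm

Mid-depth of clay below the ground surface: z = 2 + 7.1/2 = 5.55 m.
Total vertical stress at mid-clay: σ_v = 19.9×2 + 18.8×3.55 = 106.54 kPa.
Pore pressure: u = 9.81×(5.55 − 1.2) = 42.673 kPa.
Initial effective stress: σ'_0 = σ_v − u = 106.54 − 42.673 = 63.867 kPa.
Stress increase at mid-clay by the 2:1 spreading method:
Δσ = qB/(B+z) = 218×5.6/(5.6+5.55) = 109.49 kPa
Final effective stress: σ'_f = σ'_0 + Δσ = 63.867 + 109.49 = 173.36 kPa.
Normally consolidated clay, so the full stress increment lies on the virgin compression line:
S_c = C_c·H/(1+e₀)·log₁₀(σ'_f/σ'_0) = 0.29×7.1/(1+0.94)×log₁₀(173.36/63.867)
    = 1.0613 × 0.43367 = 0.4603 m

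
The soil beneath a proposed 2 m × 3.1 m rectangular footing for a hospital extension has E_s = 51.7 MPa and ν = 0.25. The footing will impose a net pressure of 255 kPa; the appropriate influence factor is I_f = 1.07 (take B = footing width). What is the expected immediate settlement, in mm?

S_e ≈ 9.9 mm

Immediate (elastic) settlement: S_e = q·B·(1−ν²)/E_s · I_f.
E_s = 51.7 MPa = 51700 kPa.
S_e = 255 × 2 × (1 − 0.25²) / 51700 × 1.07
    = 255 × 2 × 0.9375 / 51700 × 1.07
    = 0.009895 m = 9.895 mm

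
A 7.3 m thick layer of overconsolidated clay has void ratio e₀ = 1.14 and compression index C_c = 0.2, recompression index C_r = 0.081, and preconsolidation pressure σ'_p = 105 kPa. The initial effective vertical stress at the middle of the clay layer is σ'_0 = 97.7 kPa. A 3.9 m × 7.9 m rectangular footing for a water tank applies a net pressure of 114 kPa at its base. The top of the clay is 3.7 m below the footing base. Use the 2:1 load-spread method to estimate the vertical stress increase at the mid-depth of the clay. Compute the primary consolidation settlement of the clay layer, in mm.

S_c ≈ 43.7 mm

Mid-depth of clay below the footing base: z = 3.7 + 7.3/2 = 7.35 m.
Stress increase at mid-clay by the 2:1 spreading method:
Δσ = qBL/((B+z)(L+z)) = 114×3.9×7.9/((3.9+7.35)(7.9+7.35)) = 20.473 kPa
Final effective stress: σ'_f = 97.7 + 20.473 = 118.17 kPa.
σ'_f = 118.17 > σ'_p = 105 kPa, so the stress path crosses the preconsolidation pressure — recompression up to σ'_p, then virgin compression beyond:
S_c = H/(1+e₀)·[C_r·log₁₀(σ'_p/σ'_0) + C_c·log₁₀(σ'_f/σ'_p)]
    = 7.3/2.14 × [0.081×log₁₀(105/97.7) + 0.2×log₁₀(118.17/105)]
    = 3.4112 × [0.0025349 + 0.010264] = 0.04366 m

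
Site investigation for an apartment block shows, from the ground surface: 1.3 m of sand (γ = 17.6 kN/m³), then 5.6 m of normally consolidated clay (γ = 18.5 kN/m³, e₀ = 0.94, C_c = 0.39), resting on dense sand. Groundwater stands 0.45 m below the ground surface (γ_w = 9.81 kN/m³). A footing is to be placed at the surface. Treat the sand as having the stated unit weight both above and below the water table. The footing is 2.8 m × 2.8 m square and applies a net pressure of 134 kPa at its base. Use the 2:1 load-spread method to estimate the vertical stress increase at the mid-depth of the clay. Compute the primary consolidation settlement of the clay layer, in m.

S_c ≈ 0.22 m

Mid-depth of clay below the ground surface: z = 1.3 + 5.6/2 = 4.1 m.
Total vertical stress at mid-clay: σ_v = 17.6×1.3 + 18.5×2.8 = 74.68 kPa.
Pore pressure: u = 9.81×(4.1 − 0.45) = 35.806 kPa.
Initial effective stress: σ'_0 = σ_v − u = 74.68 − 35.806 = 38.874 kPa.
Stress increase at mid-clay by the 2:1 spreading method:
Δσ = qBL/((B+z)(L+z)) = 134×2.8×2.8/((2.8+4.1)(2.8+4.1)) = 22.066 kPa
Final effective stress: σ'_f = σ'_0 + Δσ = 38.874 + 22.066 = 60.94 kPa.
Normally consolidated clay, so the full stress increment lies on the virgin compression line:
S_c = C_c·H/(1+e₀)·log₁₀(σ'_f/σ'_0) = 0.39×5.6/(1+0.94)×log₁₀(60.94/38.874)
    = 1.1258 × 0.19524 = 0.2198 m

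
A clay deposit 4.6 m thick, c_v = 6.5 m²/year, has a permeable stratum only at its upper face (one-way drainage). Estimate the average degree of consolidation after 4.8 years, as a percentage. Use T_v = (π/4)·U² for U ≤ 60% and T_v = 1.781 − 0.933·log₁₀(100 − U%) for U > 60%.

U ≈ 97.9 %

Drainage path length: H_d = H = 4.6 m (single drainage).
T_v = c_v·t/H_d² = 6.5×4.8/4.6² = 1.4745.
T_v = 1.4745 corresponds to the U > 60% branch:
U = 1 − 10^((1.781 − T_v)/0.933)/100 = 0.9787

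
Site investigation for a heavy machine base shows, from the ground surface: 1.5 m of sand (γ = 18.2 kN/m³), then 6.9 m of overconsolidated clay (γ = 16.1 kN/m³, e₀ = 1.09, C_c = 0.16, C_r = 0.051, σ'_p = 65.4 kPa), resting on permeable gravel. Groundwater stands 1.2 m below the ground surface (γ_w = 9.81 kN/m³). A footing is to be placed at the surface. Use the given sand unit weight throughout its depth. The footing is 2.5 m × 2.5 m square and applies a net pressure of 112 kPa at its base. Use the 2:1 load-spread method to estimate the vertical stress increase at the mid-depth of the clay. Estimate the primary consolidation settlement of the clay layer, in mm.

Mid-depth of clay below the ground surface: z = 1.5 + 6.9/2 = 4.95 m.
Total vertical stress at mid-clay: σ_v = 18.2×1.5 + 16.1×3.45 = 82.845 kPa.
Pore pressure: u = 9.81×(4.95 − 1.2) = 36.788 kPa.
Initial effective stress: σ'_0 = σ_v − u = 82.845 − 36.788 = 46.057 kPa.
Stress increase at mid-clay by the 2:1 spreading method:
Δσ = qBL/((B+z)(L+z)) = 112×2.5×2.5/((2.5+4.95)(2.5+4.95)) = 12.612 kPa
Final effective stress: σ'_f = 46.057 + 12.612 = 58.669 kPa.
σ'_f = 58.669 ≤ σ'_p = 65.4 kPa, so the clay remains overconsolidated and only the recompression index applies:
S_c = C_r·H/(1+e₀)·log₁₀(σ'_f/σ'_0) = 0.051×6.9/2.09×log₁₀(58.669/46.057)
    = 0.16837 × 0.10511 = 0.0177 m

S_c ≈ 17.7 mm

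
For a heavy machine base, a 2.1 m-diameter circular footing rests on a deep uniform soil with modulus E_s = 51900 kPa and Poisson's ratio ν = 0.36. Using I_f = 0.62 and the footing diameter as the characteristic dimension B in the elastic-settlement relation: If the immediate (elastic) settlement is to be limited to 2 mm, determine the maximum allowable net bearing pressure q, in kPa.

S_e = q·B·(1−ν²)/E_s · I_f  ⇒  q = S_e·E_s / (B·(1−ν²)·I_f).
q = 0.002 × 51900 / (2.1 × 0.8704 × 0.62) = 91.59 kPa

q ≈ 91.6 kPa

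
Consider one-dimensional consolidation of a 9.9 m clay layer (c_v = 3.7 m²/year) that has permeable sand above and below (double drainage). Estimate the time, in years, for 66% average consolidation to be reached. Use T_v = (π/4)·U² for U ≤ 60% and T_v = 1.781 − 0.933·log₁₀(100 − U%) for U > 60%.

t ≈ 2.33 years

Drainage path length: H_d = H/2 = 4.95 m (double drainage).
U > 60%: T_v = 1.781 − 0.933·log₁₀(100 − 66) = 0.35213.
t = T_v·H_d²/c_v = 0.35213×4.95²/3.7 = 2.332 years.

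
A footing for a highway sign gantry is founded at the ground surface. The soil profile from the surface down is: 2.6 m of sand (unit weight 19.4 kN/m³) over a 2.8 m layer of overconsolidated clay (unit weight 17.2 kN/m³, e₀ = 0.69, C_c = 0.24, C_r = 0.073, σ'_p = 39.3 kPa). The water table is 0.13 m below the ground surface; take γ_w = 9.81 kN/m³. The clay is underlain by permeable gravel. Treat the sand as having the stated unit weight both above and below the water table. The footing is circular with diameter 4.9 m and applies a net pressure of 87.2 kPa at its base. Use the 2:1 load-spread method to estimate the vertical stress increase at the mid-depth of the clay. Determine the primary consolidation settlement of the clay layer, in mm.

Mid-depth of clay below the ground surface: z = 2.6 + 2.8/2 = 4 m.
Total vertical stress at mid-clay: σ_v = 19.4×2.6 + 17.2×1.4 = 74.52 kPa.
Pore pressure: u = 9.81×(4 − 0.13) = 37.965 kPa.
Initial effective stress: σ'_0 = σ_v − u = 74.52 − 37.965 = 36.555 kPa.
Stress increase at mid-clay by the 2:1 spreading method:
Δσ ≈ qD²/(D+z)² = 87.2×4.9²/(4.9+4)² = 26.432 kPa
Final effective stress: σ'_f = 36.555 + 26.432 = 62.987 kPa.
σ'_f = 62.987 > σ'_p = 39.3 kPa, so the stress path crosses the preconsolidation pressure — recompression up to σ'_p, then virgin compression beyond:
S_c = H/(1+e₀)·[C_r·log₁₀(σ'_p/σ'_0) + C_c·log₁₀(σ'_f/σ'_p)]
    = 2.8/1.69 × [0.073×log₁₀(39.3/36.555) + 0.24×log₁₀(62.987/39.3)]
    = 1.6568 × [0.0022955 + 0.049166] = 0.08526 m

S_c ≈ 85.3 mm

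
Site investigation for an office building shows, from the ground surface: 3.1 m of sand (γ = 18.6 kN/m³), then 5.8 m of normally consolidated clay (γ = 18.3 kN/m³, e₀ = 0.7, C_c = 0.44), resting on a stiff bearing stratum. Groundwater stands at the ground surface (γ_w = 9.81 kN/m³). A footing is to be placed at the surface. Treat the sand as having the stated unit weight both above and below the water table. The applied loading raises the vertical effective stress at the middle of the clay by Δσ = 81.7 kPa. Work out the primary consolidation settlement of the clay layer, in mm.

S_c ≈ 617 mm

Mid-depth of clay below the ground surface: z = 3.1 + 5.8/2 = 6 m.
Total vertical stress at mid-clay: σ_v = 18.6×3.1 + 18.3×2.9 = 110.73 kPa.
Pore pressure: u = 9.81×(6 − 0) = 58.86 kPa.
Initial effective stress: σ'_0 = σ_v − u = 110.73 − 58.86 = 51.87 kPa.
Final effective stress: σ'_f = σ'_0 + Δσ = 51.87 + 81.7 = 133.57 kPa.
Normally consolidated clay, so the full stress increment lies on the virgin compression line:
S_c = C_c·H/(1+e₀)·log₁₀(σ'_f/σ'_0) = 0.44×5.8/(1+0.7)×log₁₀(133.57/51.87)
    = 1.5012 × 0.41079 = 0.6167 m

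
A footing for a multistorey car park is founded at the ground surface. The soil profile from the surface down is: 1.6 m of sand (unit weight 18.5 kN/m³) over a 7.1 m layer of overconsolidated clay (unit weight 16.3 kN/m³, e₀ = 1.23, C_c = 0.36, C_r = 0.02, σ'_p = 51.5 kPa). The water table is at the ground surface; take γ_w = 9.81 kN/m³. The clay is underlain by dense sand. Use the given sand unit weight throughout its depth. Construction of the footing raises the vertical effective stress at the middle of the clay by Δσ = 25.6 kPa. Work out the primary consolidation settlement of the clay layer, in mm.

S_c ≈ 106 mm

Mid-depth of clay below the ground surface: z = 1.6 + 7.1/2 = 5.15 m.
Total vertical stress at mid-clay: σ_v = 18.5×1.6 + 16.3×3.55 = 87.465 kPa.
Pore pressure: u = 9.81×(5.15 − 0) = 50.522 kPa.
Initial effective stress: σ'_0 = σ_v − u = 87.465 − 50.522 = 36.943 kPa.
Final effective stress: σ'_f = 36.943 + 25.6 = 62.543 kPa.
σ'_f = 62.543 > σ'_p = 51.5 kPa, so the stress path crosses the preconsolidation pressure — recompression up to σ'_p, then virgin compression beyond:
S_c = H/(1+e₀)·[C_r·log₁₀(σ'_p/σ'_0) + C_c·log₁₀(σ'_f/σ'_p)]
    = 7.1/2.23 × [0.02×log₁₀(51.5/36.943) + 0.36×log₁₀(62.543/51.5)]
    = 3.1839 × [0.0028855 + 0.030374] = 0.1059 m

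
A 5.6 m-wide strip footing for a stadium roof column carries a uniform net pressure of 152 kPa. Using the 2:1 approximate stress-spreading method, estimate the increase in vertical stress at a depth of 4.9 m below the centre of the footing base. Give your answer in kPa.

Δσ_z ≈ 81.1 kPa

By the 2:1 method the load spreads at 1 horizontal : 2 vertical, so at depth z the loaded area has grown by z in each plan dimension:
Δσ = qB/(B+z) = 152×5.6/(5.6+4.9) = 81.067 kPa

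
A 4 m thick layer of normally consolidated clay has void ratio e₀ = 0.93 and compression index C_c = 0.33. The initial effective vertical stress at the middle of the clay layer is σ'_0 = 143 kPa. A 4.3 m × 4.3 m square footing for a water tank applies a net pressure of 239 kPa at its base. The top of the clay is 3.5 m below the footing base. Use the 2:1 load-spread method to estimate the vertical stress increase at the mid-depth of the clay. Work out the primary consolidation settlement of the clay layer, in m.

Mid-depth of clay below the footing base: z = 3.5 + 4/2 = 5.5 m.
Stress increase at mid-clay by the 2:1 spreading method:
Δσ = qBL/((B+z)(L+z)) = 239×4.3×4.3/((4.3+5.5)(4.3+5.5)) = 46.013 kPa
Final effective stress: σ'_f = σ'_0 + Δσ = 143 + 46.013 = 189.01 kPa.
Normally consolidated clay, so the full stress increment lies on the virgin compression line:
S_c = C_c·H/(1+e₀)·log₁₀(σ'_f/σ'_0) = 0.33×4/(1+0.93)×log₁₀(189.01/143)
    = 0.68394 × 0.12115 = 0.08286 m

S_c ≈ 0.0829 m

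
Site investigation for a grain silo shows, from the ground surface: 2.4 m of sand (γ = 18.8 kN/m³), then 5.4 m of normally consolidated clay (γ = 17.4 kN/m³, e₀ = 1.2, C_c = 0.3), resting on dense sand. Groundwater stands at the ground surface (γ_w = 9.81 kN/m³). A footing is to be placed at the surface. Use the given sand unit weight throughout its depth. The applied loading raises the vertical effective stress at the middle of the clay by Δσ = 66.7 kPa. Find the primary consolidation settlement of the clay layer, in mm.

S_c ≈ 304 mm

Mid-depth of clay below the ground surface: z = 2.4 + 5.4/2 = 5.1 m.
Total vertical stress at mid-clay: σ_v = 18.8×2.4 + 17.4×2.7 = 92.1 kPa.
Pore pressure: u = 9.81×(5.1 − 0) = 50.031 kPa.
Initial effective stress: σ'_0 = σ_v − u = 92.1 − 50.031 = 42.069 kPa.
Final effective stress: σ'_f = σ'_0 + Δσ = 42.069 + 66.7 = 108.77 kPa.
Normally consolidated clay, so the full stress increment lies on the virgin compression line:
S_c = C_c·H/(1+e₀)·log₁₀(σ'_f/σ'_0) = 0.3×5.4/(1+1.2)×log₁₀(108.77/42.069)
    = 0.73636 × 0.41255 = 0.3038 m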